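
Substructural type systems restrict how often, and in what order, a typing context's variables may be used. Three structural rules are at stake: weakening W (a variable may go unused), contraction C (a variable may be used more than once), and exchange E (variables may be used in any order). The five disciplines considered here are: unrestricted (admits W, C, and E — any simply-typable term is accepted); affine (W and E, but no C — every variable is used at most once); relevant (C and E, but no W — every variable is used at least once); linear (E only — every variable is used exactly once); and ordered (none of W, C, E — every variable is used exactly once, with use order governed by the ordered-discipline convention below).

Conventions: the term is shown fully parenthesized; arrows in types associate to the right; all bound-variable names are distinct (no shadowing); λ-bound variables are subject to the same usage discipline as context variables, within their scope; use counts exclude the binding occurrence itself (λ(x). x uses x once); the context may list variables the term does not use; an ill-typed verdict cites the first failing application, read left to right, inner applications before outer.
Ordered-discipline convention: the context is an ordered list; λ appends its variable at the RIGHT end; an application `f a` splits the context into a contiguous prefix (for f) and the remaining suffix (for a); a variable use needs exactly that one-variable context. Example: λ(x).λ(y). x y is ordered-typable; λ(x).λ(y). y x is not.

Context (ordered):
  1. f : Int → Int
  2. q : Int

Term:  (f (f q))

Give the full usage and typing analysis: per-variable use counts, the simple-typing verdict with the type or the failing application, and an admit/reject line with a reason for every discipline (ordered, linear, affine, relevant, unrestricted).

variable uses: f: 2, q: 1
use order (left to right): f, f, q
typing: well-typed at Int
ordered: ✗ — needs contraction — f ×2
linear: ✗ — needs contraction — f ×2
affine: ✗ — needs contraction — f ×2
relevant: ✓ — f, q: all used, weakening unneeded
unrestricted: ✓ — typability at Int is all that's needed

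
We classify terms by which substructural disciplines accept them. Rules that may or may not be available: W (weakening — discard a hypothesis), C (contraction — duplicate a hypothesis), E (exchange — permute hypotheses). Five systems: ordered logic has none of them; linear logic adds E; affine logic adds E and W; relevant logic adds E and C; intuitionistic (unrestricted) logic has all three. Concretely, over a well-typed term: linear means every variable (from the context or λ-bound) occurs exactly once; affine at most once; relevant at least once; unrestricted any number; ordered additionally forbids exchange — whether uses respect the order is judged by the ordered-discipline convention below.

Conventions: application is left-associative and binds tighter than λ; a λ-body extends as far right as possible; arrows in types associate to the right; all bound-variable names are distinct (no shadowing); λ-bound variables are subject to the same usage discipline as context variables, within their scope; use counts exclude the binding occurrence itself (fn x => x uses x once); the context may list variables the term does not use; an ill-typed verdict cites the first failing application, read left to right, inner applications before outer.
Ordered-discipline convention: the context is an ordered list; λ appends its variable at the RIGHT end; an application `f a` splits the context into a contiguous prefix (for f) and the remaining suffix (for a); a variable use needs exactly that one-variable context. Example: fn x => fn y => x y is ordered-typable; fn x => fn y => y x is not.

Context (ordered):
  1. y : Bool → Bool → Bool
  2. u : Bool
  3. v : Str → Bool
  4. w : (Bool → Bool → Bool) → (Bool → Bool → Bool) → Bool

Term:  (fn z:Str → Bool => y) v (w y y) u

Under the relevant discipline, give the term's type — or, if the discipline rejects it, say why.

not well-typed under relevant — unused: z — weakening required
usage: y: 3, u: 1, v: 1, w: 1, z [bound]: 0
use order (left to right): y, v, w, y, y, u
typing: well-typed — term : Bool
summary: ordered ✗; linear ✗; affine ✗; relevant ✗; unrestricted ✓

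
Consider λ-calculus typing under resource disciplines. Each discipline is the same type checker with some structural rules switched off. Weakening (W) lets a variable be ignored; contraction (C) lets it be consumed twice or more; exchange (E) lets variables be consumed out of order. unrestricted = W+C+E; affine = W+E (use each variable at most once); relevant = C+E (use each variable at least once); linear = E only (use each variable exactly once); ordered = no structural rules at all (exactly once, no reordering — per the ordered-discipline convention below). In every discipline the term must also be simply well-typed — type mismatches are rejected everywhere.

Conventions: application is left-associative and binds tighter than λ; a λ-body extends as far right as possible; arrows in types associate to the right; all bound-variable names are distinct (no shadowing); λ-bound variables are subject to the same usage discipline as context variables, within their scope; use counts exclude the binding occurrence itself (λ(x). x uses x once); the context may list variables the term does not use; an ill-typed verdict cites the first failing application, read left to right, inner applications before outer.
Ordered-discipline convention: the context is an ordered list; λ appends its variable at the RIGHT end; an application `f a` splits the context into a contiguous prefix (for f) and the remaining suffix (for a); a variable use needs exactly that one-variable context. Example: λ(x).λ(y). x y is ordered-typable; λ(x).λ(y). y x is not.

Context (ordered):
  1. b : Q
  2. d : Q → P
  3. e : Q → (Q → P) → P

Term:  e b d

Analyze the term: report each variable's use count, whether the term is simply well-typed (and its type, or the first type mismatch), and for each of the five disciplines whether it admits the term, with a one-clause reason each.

counts: b ×1; d ×1; e ×1
order of uses: e, b, d
typing: ✓ — P
ordered: ✗, no contiguous prefix/suffix split fits e, b, d
linear: ✓, each of b, d, e used exactly once
affine: ✓, at most one use each (b, d, e)
relevant: ✓, none of b, d, e goes unused
unrestricted: ✓, simply typable at P; W, C, E all held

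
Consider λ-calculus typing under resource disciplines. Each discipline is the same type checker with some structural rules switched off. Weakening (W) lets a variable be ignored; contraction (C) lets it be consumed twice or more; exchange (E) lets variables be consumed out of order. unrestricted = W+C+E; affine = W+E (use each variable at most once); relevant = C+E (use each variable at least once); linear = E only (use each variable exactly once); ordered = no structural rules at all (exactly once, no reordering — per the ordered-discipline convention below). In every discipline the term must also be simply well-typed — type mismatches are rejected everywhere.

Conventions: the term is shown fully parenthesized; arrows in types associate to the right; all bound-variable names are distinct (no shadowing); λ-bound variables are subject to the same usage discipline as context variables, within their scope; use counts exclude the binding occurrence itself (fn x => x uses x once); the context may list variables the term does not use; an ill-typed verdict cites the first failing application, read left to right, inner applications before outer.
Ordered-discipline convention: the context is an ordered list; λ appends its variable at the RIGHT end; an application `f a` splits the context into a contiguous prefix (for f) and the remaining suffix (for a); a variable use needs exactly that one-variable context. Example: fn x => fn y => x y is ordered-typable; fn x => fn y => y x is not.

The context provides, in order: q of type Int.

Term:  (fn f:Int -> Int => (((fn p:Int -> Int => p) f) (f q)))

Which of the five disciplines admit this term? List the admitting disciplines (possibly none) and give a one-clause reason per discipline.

accepted by: relevant, unrestricted
usage: q=1, f (λ-bound)=2, p (λ-bound)=1
use order (left to right): p, f, f, q
typing: the term checks, with type (Int -> Int) -> Int
ordered ✗ (uses contraction: f ×2)
linear ✗ (uses contraction: f ×2)
affine ✗ (uses contraction: f ×2)
relevant ✓ (q, f, p: all used, weakening unneeded)
unrestricted ✓ (well-typed at (Int -> Int) -> Int; no restrictions here)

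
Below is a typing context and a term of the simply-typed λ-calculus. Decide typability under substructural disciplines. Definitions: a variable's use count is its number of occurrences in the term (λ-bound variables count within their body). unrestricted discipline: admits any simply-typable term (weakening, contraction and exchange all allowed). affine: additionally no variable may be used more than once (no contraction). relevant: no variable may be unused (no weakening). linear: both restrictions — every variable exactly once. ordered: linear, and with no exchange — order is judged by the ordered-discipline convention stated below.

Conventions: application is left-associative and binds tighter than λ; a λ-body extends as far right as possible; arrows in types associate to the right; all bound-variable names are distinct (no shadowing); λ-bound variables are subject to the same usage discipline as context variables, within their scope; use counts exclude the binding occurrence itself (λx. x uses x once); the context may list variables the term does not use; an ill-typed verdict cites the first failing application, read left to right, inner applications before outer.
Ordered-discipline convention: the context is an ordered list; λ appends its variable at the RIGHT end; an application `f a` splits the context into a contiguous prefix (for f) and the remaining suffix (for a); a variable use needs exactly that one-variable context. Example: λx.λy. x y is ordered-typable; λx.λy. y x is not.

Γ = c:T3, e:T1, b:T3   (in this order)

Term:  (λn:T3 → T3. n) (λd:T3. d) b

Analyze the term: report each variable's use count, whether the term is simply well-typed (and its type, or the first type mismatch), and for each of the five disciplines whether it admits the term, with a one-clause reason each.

use counts: c: 0×, e: 0×, b: 1×, n (bound): 1×, d (bound): 1×
order of uses: n, d, b
typing: well-typed — term : T3
ordered ✗ (c, e never used (weakening))
linear ✗ (c, e never used (weakening))
affine ✓ (at most one use each (c, e, b, n, d))
relevant ✗ (c, e never used (weakening))
unrestricted ✓ (well-typed at T3; no restrictions here)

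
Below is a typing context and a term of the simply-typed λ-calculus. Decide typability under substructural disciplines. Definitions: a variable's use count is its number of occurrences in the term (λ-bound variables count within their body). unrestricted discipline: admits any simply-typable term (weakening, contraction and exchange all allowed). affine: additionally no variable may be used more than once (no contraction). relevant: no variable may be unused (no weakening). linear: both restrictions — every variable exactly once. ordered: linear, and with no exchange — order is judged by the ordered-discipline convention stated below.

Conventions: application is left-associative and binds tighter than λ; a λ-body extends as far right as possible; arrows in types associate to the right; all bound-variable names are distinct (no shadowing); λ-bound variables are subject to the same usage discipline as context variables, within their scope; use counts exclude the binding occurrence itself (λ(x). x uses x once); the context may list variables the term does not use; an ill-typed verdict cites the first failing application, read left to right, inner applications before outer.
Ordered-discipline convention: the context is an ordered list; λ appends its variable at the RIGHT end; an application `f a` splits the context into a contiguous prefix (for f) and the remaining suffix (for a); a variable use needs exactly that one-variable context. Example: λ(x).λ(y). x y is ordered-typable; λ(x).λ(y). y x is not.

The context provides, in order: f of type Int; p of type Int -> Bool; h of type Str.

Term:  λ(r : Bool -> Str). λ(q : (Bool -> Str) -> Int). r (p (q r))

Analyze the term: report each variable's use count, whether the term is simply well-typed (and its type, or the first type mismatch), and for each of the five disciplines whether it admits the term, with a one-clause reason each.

variable uses: f: 0, p: 1, h: 0, r [bound]: 2, q [bound]: 1
left-to-right use order: r, p, q, r
typing: well-typed — term : (Bool -> Str) -> ((Bool -> Str) -> Int) -> Str
ordered: ✗ — needs contraction — r ×2; unused: f, h — weakening required
linear: ✗ — needs contraction — r ×2; unused: f, h — weakening required
affine: ✗ — needs contraction — r ×2
relevant: ✗ — unused: f, h — weakening required
unrestricted: ✓ — typability at (Bool -> Str) -> ((Bool -> Str) -> Int) -> Str is all that's needed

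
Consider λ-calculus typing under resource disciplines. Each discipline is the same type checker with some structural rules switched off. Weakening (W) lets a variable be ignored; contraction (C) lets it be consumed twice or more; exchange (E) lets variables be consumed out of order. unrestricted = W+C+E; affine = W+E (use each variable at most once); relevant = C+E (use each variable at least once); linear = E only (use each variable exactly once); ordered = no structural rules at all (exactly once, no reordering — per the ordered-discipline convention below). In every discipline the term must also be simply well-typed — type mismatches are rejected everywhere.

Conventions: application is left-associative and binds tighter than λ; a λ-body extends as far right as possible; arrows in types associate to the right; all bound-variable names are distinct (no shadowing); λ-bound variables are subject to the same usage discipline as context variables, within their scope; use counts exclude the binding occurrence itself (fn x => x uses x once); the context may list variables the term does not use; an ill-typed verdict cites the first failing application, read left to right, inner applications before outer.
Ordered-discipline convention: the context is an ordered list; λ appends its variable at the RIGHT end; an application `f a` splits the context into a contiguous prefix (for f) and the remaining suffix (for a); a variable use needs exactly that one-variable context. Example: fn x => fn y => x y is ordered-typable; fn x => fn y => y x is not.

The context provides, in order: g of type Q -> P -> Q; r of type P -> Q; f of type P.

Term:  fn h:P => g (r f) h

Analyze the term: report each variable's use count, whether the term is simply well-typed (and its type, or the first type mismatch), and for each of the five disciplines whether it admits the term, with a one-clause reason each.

use counts: g: 1; r: 1; f: 1; h (λ-bound): 1
use order (left to right): g, r, f, h
typing: ✓ — P -> Q
ordered: ✓ — g, r, f, h once each; derivable with no W/C/E
linear: ✓ — single use per variable (g, r, f, h)
affine: ✓ — none of g, r, f, h used more than once
relevant: ✓ — none of g, r, f, h goes unused
unrestricted: ✓ — typability at P -> Q is all that's needed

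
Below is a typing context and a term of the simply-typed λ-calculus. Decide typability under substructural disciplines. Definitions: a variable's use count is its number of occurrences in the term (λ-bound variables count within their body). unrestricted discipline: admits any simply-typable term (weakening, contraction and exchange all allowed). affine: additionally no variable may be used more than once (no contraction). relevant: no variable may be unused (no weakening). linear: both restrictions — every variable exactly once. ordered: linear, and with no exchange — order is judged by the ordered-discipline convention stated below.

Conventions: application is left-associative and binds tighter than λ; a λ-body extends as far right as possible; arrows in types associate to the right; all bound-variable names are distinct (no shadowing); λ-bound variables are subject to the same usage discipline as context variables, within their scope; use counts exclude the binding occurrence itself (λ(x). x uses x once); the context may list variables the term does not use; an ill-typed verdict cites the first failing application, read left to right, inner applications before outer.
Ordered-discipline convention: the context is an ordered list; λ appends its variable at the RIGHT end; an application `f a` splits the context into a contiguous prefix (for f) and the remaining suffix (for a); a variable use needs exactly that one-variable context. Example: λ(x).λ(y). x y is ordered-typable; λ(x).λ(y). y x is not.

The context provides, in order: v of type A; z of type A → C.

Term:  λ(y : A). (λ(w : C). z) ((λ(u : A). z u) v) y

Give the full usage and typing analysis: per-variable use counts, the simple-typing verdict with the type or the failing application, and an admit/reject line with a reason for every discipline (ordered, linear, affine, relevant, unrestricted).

counts: v=1, z=2, y (bound)=1, w (bound)=0, u (bound)=1
use order (left to right): z, z, u, v, y
typing: well-typed at A → C
ordered: ✗ — needs contraction — z ×2; w left unused
linear: ✗ — needs contraction — z ×2; w left unused
affine: ✗ — needs contraction — z ×2
relevant: ✗ — w left unused
unrestricted: ✓ — well-typed at A → C; no restrictions here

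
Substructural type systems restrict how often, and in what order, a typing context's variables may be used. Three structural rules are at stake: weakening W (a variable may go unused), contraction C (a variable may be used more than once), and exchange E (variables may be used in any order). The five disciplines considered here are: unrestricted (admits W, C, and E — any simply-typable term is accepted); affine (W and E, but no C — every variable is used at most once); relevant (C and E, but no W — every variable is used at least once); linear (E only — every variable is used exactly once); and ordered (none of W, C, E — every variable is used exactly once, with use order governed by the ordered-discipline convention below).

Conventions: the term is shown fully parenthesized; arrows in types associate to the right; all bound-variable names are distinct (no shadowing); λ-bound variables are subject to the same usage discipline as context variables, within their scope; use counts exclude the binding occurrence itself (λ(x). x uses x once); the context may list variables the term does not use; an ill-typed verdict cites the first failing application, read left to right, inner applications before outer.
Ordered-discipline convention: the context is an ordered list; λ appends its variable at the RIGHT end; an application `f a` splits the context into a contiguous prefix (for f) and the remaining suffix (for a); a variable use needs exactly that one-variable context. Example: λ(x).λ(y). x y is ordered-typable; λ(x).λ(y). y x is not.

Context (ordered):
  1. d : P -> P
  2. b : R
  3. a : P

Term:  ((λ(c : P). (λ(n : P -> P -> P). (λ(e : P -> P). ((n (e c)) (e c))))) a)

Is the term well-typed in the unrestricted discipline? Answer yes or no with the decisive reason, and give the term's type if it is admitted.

yes — simply typable at (P -> P -> P) -> (P -> P) -> P; W, C, E all held; term : (P -> P -> P) -> (P -> P) -> P
use counts: d=0; b=0; a=1; c [bound]=2; n [bound]=1; e [bound]=2
uses in reading order: n, e, c, e, c, a
typing: well-typed — term : (P -> P -> P) -> (P -> P) -> P
per-discipline verdicts: ordered ✗; linear ✗; affine ✗; relevant ✗; unrestricted ✓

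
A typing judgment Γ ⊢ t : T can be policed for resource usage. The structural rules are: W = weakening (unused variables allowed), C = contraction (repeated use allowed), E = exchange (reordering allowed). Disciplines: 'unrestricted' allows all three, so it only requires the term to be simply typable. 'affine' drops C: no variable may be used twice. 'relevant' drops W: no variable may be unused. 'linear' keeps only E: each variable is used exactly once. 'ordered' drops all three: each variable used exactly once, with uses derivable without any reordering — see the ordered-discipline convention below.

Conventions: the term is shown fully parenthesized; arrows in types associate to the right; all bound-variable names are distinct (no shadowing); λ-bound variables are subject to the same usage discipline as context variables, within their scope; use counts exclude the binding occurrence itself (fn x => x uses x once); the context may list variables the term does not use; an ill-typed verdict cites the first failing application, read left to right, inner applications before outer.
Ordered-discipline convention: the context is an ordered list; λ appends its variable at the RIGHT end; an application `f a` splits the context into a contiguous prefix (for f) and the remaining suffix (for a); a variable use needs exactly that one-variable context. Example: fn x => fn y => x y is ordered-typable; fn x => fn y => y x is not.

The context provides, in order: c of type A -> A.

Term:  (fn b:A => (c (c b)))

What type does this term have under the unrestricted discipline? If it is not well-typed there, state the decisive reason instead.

term : A -> A
counts: c=2, b (bound)=1
order of uses: c, c, b
typing: the term checks, with type A -> A
across the five disciplines: ordered ✗ · linear ✗ · affine ✗ · relevant ✓ · unrestricted ✓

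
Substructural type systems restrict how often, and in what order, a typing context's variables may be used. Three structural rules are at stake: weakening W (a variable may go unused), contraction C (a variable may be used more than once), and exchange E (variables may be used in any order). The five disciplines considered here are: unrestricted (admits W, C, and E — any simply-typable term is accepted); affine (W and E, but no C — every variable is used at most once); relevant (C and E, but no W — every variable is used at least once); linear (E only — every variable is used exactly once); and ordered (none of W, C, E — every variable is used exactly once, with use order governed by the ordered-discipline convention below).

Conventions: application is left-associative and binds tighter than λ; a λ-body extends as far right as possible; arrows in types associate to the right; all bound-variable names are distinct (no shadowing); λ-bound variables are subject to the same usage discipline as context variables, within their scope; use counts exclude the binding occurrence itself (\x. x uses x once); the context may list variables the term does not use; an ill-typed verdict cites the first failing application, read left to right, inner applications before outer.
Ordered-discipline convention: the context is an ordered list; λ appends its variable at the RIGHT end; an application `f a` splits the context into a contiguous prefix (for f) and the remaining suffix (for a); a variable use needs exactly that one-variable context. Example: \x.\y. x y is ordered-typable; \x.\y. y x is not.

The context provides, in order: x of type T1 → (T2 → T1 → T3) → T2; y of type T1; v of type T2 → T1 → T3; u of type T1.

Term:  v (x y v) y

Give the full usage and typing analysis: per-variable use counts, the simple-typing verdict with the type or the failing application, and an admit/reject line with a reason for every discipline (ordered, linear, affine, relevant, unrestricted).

counts: x=1; y=2; v=2; u=0
left-to-right use order: v, x, y, v, y
typing: well-typed — term : T3
ordered: ✗ — needs contraction — y ×2, v ×2; u never used (weakening)
linear: ✗ — needs contraction — y ×2, v ×2; u never used (weakening)
affine: ✗ — needs contraction — y ×2, v ×2
relevant: ✗ — u never used (weakening)
unrestricted: ✓ — typability at T3 is all that's needed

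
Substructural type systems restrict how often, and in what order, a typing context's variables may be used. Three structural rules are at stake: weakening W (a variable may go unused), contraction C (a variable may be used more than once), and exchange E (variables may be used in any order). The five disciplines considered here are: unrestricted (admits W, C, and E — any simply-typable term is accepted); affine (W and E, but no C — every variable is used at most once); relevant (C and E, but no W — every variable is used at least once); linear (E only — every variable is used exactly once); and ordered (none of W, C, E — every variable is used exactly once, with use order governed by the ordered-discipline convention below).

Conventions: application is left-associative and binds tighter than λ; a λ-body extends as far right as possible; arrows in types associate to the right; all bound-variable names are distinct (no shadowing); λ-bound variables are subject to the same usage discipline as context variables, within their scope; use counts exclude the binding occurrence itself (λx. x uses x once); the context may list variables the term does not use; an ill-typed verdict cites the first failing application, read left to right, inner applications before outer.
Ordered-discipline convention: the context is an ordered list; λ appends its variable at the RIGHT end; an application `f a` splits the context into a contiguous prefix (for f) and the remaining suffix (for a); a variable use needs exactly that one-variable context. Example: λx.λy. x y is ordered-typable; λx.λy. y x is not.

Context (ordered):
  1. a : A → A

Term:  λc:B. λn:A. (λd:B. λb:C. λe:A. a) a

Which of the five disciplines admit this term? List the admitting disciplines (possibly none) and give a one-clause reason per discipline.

admitted in: none
counts: a: 2×; c (bound): 0×; n (bound): 0×; d (bound): 0×; b (bound): 0×; e (bound): 0×
uses in reading order: a, a
typing: ill-typed: an argument A → A mismatches the expected B
ordered: ✗ — fails simple typing
linear: ✗ — a type mismatch blocks all five
affine: ✗ — the type mismatch rejects it
relevant: ✗ — not simply typable
unrestricted: ✗ — fails simple typing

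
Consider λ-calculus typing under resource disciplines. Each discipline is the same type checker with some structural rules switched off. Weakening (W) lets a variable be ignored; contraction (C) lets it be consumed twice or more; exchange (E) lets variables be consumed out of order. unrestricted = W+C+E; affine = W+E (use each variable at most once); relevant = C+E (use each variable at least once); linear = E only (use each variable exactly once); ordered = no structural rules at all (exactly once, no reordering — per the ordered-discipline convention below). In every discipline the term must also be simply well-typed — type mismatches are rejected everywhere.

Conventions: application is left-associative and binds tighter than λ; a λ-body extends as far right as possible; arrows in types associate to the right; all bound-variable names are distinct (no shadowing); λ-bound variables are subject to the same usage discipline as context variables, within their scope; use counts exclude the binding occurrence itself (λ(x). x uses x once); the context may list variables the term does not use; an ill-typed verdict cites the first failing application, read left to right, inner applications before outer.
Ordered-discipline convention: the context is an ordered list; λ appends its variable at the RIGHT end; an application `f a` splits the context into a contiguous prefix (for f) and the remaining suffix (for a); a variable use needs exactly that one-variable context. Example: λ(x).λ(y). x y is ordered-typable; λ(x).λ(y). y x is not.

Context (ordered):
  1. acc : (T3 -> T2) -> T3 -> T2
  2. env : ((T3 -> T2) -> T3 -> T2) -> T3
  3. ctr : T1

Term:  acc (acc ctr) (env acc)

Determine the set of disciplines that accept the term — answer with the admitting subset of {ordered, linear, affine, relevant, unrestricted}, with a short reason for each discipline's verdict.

accepted by: none
counts: acc: 3×; env: 1×; ctr: 1×
order of uses: acc, acc, ctr, env, acc
typing: ill-typed: argument of type T1 where T3 -> T2 is required
ordered ✗ (the type mismatch rejects it)
linear ✗ (not simply typable)
affine ✗ (fails simple typing)
relevant ✗ (a type mismatch blocks all five)
unrestricted ✗ (the type mismatch rejects it)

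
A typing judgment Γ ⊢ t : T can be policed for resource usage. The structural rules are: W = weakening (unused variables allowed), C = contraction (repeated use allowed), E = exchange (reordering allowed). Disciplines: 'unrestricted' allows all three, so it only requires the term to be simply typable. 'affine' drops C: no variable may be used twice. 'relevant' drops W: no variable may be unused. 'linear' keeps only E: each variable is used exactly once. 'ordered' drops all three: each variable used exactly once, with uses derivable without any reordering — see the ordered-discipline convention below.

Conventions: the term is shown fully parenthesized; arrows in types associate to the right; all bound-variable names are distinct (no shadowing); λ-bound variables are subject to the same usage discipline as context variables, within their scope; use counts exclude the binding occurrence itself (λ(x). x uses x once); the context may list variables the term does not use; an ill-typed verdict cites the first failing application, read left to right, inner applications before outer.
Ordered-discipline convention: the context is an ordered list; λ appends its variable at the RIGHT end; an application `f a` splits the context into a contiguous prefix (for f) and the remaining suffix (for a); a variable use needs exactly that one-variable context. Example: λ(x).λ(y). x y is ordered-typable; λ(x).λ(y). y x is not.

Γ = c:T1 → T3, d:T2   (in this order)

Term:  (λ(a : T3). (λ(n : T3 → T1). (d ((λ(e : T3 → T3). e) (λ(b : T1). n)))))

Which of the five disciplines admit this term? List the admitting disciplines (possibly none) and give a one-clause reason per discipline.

admitted by: none
use counts: c=0, d=1, a [bound]=0, n [bound]=1, e [bound]=1, b [bound]=0
uses in reading order: d, e, n
typing: ill-typed: an argument T1 → T3 → T1 mismatches the expected T3 → T3
ordered: ✗ — not simply typable
linear: ✗ — fails simple typing
affine: ✗ — a type mismatch blocks all five
relevant: ✗ — the type mismatch rejects it
unrestricted: ✗ — not simply typable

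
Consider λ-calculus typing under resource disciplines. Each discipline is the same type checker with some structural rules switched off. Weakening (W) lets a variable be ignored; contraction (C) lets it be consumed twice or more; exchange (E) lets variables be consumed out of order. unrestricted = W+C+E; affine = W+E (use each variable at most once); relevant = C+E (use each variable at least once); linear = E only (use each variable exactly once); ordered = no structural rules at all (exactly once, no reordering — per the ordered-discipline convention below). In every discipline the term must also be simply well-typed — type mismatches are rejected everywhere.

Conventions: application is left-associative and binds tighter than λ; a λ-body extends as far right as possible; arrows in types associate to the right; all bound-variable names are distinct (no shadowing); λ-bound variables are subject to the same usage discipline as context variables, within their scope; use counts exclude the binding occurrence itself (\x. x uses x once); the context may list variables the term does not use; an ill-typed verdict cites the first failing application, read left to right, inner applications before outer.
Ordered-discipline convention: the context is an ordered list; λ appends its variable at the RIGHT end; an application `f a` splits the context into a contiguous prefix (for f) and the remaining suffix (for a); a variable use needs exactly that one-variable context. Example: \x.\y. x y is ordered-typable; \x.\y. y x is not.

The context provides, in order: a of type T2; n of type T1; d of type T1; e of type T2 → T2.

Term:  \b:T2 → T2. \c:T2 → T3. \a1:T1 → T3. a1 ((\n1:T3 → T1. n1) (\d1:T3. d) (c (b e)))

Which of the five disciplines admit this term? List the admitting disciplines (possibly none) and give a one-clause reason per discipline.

admitting disciplines: none
use counts: a ×0; n ×0; d ×1; e ×1; b (λ-bound) ×1; c (λ-bound) ×1; a1 (λ-bound) ×1; n1 (λ-bound) ×1; d1 (λ-bound) ×0
left-to-right use order: a1, n1, d, c, b, e
typing: ill-typed: argument of type T2 → T2 where T2 is required
ordered ✗ (the type mismatch rejects it)
linear ✗ (not simply typable)
affine ✗ (fails simple typing)
relevant ✗ (a type mismatch blocks all five)
unrestricted ✗ (the type mismatch rejects it)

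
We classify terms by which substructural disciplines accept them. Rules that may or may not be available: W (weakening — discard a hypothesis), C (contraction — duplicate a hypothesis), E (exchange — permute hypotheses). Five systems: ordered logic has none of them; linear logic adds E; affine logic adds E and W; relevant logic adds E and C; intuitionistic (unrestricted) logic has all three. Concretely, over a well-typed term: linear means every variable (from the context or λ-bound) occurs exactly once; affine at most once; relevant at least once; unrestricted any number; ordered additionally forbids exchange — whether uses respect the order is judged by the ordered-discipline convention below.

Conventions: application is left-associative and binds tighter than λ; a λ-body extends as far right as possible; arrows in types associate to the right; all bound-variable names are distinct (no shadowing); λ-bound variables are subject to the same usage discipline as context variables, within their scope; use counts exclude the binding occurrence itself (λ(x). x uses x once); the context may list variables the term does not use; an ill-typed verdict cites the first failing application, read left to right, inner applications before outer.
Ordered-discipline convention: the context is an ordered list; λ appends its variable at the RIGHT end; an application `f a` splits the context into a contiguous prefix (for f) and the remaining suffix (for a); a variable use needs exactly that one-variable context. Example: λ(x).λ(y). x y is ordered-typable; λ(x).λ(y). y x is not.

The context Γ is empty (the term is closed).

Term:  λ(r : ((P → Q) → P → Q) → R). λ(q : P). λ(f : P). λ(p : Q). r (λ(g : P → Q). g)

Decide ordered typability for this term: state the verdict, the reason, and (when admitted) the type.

no — q, f, p never used (weakening)
use counts: r (λ-bound) ×1, q (λ-bound) ×0, f (λ-bound) ×0, p (λ-bound) ×0, g (λ-bound) ×1
order of uses: r, g
typing: the term checks, with type (((P → Q) → P → Q) → R) → P → P → Q → R
across the five disciplines: ordered ✗, linear ✗, affine ✓, relevant ✗, unrestricted ✓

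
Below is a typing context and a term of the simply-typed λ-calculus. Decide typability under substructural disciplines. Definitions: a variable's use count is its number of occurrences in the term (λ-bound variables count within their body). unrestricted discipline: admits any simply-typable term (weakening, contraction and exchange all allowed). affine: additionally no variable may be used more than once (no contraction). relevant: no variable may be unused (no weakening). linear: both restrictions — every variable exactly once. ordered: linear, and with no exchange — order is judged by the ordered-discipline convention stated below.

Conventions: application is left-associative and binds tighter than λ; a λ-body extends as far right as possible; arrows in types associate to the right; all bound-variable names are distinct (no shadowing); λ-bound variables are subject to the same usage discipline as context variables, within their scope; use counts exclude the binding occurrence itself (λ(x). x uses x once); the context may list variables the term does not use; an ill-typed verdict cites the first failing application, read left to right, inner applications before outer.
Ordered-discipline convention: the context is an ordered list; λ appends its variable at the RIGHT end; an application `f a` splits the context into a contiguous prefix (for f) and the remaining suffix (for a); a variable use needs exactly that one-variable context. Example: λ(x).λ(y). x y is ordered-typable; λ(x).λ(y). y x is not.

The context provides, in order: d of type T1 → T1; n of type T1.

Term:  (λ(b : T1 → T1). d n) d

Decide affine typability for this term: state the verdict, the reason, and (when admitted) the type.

no — d ×2 used more than once (contraction)
counts: d ×2; n ×1; b [bound] ×0
left-to-right use order: d, n, d
typing: well-typed — term : T1
across the five disciplines: ordered ✗ | linear ✗ | affine ✗ | relevant ✗ | unrestricted ✓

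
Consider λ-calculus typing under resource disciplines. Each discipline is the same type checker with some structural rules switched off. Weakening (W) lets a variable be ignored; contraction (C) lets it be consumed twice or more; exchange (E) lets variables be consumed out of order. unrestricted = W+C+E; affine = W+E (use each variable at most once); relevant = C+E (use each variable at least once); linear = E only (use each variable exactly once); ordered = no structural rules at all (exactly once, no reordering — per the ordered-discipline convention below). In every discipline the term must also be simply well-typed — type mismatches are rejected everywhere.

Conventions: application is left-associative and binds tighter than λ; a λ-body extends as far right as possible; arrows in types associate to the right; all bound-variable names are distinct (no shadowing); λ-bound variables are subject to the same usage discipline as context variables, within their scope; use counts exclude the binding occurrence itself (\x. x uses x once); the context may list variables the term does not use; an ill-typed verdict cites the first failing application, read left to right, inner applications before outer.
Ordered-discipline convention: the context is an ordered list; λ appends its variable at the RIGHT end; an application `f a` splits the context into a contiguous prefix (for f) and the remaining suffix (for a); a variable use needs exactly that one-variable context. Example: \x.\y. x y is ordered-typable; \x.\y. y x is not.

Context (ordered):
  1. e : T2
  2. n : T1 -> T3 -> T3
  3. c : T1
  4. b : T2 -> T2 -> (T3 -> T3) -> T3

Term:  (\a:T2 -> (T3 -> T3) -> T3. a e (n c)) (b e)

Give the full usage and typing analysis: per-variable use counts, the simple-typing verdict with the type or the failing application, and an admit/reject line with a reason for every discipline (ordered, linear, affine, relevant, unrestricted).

use counts: e=2; n=1; c=1; b=1; a (bound)=1
order of uses: a, e, n, c, b, e
typing: the term checks, with type T3
ordered ✗ (repeated use of e ×2)
linear ✗ (repeated use of e ×2)
affine ✗ (repeated use of e ×2)
relevant ✓ (e, n, c, b, a: all used, weakening unneeded)
unrestricted ✓ (simply typable at T3; W, C, E all held)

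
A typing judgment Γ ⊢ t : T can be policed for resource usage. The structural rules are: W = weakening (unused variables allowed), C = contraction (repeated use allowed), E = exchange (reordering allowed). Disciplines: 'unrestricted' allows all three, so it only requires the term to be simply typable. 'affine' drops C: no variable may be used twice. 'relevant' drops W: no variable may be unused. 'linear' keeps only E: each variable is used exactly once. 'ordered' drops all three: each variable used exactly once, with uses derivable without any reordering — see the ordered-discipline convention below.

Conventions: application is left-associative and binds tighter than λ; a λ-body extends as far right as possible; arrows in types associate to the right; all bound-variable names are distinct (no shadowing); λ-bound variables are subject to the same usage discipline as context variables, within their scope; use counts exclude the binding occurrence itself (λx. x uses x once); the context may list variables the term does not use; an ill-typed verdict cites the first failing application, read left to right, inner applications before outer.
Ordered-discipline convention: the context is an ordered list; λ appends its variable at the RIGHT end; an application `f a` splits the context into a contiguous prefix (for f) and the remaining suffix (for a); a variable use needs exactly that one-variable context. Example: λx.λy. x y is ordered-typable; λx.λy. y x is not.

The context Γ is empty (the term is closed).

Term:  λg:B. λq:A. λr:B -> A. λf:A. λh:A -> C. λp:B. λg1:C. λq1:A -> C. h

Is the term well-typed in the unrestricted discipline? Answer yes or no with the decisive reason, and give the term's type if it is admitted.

yes — typability at B -> A -> (B -> A) -> A -> (A -> C) -> B -> C -> (A -> C) -> A -> C is all that's needed; term : B -> A -> (B -> A) -> A -> (A -> C) -> B -> C -> (A -> C) -> A -> C
variable uses: g (bound): 0×, q (bound): 0×, r (bound): 0×, f (bound): 0×, h (bound): 1×, p (bound): 0×, g1 (bound): 0×, q1 (bound): 0×
use order (left to right): h
typing: ✓ — B -> A -> (B -> A) -> A -> (A -> C) -> B -> C -> (A -> C) -> A -> C
across the five disciplines: ordered ✗; linear ✗; affine ✓; relevant ✗; unrestricted ✓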